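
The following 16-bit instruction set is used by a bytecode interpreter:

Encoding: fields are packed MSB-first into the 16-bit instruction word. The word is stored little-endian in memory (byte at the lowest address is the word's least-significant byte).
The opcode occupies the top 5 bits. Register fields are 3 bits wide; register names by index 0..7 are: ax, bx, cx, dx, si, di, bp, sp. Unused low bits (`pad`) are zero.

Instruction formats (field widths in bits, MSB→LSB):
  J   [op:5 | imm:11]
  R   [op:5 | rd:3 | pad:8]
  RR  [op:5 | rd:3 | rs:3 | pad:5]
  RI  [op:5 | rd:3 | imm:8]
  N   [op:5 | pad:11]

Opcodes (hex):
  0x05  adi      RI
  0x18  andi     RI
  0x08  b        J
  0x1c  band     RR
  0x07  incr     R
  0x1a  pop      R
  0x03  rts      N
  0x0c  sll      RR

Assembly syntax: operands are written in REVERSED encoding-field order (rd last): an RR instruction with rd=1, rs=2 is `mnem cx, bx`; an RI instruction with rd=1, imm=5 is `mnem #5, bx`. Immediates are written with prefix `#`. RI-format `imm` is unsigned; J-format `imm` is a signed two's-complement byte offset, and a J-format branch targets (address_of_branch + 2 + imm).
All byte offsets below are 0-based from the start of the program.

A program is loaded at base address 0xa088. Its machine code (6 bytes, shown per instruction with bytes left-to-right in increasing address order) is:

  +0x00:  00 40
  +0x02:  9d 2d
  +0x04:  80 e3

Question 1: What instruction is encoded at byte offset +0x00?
@+00  little-endian(00 40) = 0x4000
  opcode bits[15:11]=0x8: b/J
  imm: (w>>0)&0x7ff=0x0 → #0

b #0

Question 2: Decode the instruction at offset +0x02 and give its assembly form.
@+02  little-endian(9d 2d) = 0x2d9d
  top 5b → 0x5 → adi [RI]
  [10:8] rd=5 = di
  [7:0] imm=157 = #157

adi #157, di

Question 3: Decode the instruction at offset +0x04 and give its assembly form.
[04] 80 e3 → 0xe380
  top 5b → 0x1c → band [RR]
  rd: (w>>8)&0x7=0x3 → dx
  rs: (w>>5)&0x7=0x4 → si

band si, dx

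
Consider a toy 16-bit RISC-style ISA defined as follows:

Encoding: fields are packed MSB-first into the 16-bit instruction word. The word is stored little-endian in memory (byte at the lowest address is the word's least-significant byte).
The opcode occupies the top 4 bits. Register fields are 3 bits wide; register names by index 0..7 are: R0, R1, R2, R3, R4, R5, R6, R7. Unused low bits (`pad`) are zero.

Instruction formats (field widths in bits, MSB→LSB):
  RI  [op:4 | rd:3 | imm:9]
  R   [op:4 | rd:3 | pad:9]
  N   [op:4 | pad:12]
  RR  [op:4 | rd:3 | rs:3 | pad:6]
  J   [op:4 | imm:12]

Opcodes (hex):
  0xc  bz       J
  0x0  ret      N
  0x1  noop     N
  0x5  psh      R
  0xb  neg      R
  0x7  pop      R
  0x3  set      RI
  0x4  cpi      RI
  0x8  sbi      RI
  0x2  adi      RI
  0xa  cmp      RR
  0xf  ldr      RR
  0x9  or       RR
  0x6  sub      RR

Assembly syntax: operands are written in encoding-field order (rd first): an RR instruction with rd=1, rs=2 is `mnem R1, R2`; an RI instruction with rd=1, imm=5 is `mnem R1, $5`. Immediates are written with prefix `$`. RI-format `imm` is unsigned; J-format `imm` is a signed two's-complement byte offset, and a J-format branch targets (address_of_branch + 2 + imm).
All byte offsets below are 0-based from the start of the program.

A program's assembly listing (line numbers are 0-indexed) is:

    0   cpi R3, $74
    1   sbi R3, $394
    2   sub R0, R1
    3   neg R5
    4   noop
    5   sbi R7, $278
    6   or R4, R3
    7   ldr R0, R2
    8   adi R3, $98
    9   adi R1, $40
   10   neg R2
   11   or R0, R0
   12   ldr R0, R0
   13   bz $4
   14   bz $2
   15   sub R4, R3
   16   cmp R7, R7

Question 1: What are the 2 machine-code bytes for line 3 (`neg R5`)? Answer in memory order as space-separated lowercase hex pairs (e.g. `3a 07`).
L3: neg op=0xb:4|rd=5:3|pad=0:9 ⇒ 0xba00 ⇒ little 00 ba

00 ba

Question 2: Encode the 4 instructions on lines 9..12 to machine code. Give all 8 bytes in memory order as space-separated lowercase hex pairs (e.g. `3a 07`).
28 22 00 b4 00 90 00 f0

L9: adi op=0x2:4|rd=1:3|imm=40:9 ⇒ 0x2228 ⇒ little 28 22
L10: neg op=0xb:4|rd=2:3|pad=0:9 ⇒ 0xb400 ⇒ little 00 b4
L11: or op=0x9:4|rd=0:3|rs=0:3|pad=0:6 ⇒ 0x9000 ⇒ little 00 90
L12: ldr op=0xf:4|rd=0:3|rs=0:3|pad=0:6 ⇒ 0xf000 ⇒ little 00 f0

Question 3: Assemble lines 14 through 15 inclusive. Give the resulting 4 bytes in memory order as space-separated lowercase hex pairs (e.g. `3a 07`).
L14: bz op=0xc:4|imm=2:12 ⇒ 0xc002 ⇒ little 02 c0
L15: sub op=0x6:4|rd=4:3|rs=3:3|pad=0:6 ⇒ 0x68c0 ⇒ little c0 68

02 c0 c0 68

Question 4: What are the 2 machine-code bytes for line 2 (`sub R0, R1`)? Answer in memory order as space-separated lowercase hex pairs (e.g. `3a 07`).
L2: sub op=0x6:4|rd=0:3|rs=1:3|pad=0:6 ⇒ 0x6040 ⇒ little 40 60

40 60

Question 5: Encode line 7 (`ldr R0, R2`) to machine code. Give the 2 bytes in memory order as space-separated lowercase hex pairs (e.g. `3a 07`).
80 f0

7. ldr fields op=0xf:4|rd=0:3|rs=2:3|pad=0:6 → word f080h → 80 f0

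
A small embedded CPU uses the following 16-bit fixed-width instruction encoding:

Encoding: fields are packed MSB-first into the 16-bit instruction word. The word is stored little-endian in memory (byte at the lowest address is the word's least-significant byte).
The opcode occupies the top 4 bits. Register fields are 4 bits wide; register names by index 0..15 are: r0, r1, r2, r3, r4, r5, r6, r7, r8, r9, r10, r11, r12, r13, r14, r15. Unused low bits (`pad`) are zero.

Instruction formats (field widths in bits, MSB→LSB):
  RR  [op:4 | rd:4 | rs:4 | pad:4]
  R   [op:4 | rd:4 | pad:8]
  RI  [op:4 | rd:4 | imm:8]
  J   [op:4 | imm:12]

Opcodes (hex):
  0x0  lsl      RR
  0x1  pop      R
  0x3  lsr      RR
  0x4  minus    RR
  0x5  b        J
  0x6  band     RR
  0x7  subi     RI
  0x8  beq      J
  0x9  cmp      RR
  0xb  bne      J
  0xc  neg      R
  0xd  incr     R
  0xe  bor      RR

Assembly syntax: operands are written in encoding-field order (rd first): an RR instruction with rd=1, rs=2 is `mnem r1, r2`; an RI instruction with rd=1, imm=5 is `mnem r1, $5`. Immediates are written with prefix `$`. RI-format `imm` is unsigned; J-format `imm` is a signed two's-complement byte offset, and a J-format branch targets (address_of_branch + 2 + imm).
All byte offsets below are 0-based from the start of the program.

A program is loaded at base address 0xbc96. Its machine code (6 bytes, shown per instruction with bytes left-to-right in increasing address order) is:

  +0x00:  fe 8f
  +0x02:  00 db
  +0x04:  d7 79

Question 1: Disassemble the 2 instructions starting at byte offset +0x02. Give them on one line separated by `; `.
+0x02: 00 db ⇒ word 0xdb00 (little)
  op=0xdb00>>12=0xd ⇒ incr (R)
  rd: (w>>8)&0xf=0xb → r11
+0x04: d7 79 ⇒ word 0x79d7 (little)
  op=0x79d7>>12=0x7 ⇒ subi (RI)
  rd: (w>>8)&0xf=0x9 → r9
  imm: (w>>0)&0xff=0xd7 → $215

incr r11; subi r9, $215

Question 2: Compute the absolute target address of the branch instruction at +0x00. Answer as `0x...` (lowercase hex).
0xbc96

+0x00: fe 8f ⇒ word 0x8ffe (little)
  top 4b → 0x8 → beq [J]
  imm@[11:0]=0xffe (s12→-2) ⇒ $-2
  target = base 0xbc96 + off 0x00 + 2 + imm -2 = 0xbc96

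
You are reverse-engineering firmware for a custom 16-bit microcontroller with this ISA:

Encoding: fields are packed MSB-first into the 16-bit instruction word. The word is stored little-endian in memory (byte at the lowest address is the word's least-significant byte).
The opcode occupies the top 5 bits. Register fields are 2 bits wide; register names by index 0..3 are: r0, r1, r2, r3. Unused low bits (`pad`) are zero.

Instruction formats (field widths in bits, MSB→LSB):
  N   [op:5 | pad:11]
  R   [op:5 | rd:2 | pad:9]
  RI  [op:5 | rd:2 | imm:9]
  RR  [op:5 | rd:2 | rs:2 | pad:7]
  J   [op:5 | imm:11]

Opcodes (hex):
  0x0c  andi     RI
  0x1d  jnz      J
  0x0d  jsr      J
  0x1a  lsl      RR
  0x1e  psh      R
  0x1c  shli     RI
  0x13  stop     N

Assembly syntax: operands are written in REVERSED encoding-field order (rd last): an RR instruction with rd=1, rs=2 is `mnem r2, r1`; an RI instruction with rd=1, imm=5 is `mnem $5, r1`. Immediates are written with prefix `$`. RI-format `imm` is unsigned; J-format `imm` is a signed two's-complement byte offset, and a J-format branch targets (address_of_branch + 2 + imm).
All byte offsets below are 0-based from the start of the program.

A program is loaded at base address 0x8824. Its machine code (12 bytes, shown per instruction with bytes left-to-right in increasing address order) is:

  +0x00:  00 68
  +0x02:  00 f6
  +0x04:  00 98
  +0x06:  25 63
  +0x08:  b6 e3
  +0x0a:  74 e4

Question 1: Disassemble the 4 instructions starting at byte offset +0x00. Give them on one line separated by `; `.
off 0x00: read 00 68 as little → 0x6800
  top 5b → 0xd → jsr [J]
  imm: (w>>0)&0x7ff=0x0 → $0
off 0x02: read 00 f6 as little → 0xf600
  top 5b → 0x1e → psh [R]
  rd: (w>>9)&0x3=0x3 → r3
off 0x04: read 00 98 as little → 0x9800
  top 5b → 0x13 → stop [N]
off 0x06: read 25 63 as little → 0x6325
  top 5b → 0xc → andi [RI]
  rd: (w>>9)&0x3=0x1 → r1
  imm: (w>>0)&0x1ff=0x125 → $293

jsr $0; psh r3; stop; andi $293, r1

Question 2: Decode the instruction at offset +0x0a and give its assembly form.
shli $116, r2

[0a] 74 e4 → 0xe474
  op=0xe474>>11=0x1c ⇒ shli (RI)
  [10:9] rd=2 = r2
  [8:0] imm=116 = $116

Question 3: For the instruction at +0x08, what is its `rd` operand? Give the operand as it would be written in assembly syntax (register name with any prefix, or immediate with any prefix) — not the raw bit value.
r1

+0x08: b6 e3 ⇒ word 0xe3b6 (little)
  op=0xe3b6>>11=0x1c ⇒ shli (RI)
  [10:9] rd=1 = r1
  [8:0] imm=438 = $438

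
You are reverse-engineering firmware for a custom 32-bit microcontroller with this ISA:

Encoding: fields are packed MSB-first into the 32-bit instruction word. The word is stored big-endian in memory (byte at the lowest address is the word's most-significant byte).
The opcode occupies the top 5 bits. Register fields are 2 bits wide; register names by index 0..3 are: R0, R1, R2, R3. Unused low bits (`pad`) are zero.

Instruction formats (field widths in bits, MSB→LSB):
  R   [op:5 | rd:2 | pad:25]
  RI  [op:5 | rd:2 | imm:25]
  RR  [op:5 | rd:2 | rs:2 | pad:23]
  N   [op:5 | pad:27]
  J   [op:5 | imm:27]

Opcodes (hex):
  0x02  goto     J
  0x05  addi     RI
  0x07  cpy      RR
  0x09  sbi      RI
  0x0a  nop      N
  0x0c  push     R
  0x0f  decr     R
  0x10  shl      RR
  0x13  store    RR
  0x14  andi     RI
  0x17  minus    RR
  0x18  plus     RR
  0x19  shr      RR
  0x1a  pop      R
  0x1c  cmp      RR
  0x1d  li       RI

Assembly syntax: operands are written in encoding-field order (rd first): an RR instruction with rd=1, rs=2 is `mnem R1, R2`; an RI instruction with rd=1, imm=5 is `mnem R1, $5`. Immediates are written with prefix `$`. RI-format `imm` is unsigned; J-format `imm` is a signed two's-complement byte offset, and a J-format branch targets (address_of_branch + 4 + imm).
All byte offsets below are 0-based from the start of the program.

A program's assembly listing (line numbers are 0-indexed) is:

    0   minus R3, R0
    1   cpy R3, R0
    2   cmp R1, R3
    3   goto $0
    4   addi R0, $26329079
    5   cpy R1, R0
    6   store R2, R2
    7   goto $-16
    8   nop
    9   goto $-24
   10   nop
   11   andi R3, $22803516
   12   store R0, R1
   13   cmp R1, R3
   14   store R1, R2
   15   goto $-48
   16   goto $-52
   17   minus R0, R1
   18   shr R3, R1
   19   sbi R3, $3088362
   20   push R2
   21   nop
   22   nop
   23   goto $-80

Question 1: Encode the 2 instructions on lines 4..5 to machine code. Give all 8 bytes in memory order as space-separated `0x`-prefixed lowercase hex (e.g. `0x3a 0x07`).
4. addi fields op=0x5:5|rd=0:2|imm=26329079:25 → word 2991bff7h → 29 91 bf f7
5. cpy fields op=0x7:5|rd=1:2|rs=0:2|pad=0:23 → word 3a000000h → 3a 00 00 00

0x29 0x91 0xbf 0xf7 0x3a 0x00 0x00 0x00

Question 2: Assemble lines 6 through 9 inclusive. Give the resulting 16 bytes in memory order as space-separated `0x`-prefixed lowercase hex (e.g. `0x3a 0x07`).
0x9d 0x00 0x00 0x00 0x17 0xff 0xff 0xf0 0x50 0x00 0x00 0x00 0x17 0xff 0xff 0xe8

line 6 (store): pack op=0x13:5|rd=2:2|rs=2:2|pad=0:23 = 0x9d000000; big→ 9d 00 00 00
line 7 (goto): pack op=0x2:5|imm=-16:27 = 0x17fffff0; big→ 17 ff ff f0
line 8 (nop): pack op=0xa:5|pad=0:27 = 0x50000000; big→ 50 00 00 00
line 9 (goto): pack op=0x2:5|imm=-24:27 = 0x17ffffe8; big→ 17 ff ff e8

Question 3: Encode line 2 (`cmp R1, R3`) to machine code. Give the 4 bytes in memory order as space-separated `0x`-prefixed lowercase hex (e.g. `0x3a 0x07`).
2. cmp fields op=0x1c:5|rd=1:2|rs=3:2|pad=0:23 → word e3800000h → e3 80 00 00

0xe3 0x80 0x00 0x00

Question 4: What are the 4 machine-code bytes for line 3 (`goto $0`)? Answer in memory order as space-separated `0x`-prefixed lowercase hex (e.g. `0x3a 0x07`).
0x10 0x00 0x00 0x00

line 3 (goto): pack op=0x2:5|imm=0:27 = 0x10000000; big→ 10 00 00 00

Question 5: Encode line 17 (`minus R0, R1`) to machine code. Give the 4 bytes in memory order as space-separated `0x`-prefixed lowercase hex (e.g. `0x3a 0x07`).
0xb8 0x80 0x00 0x00

L17: minus op=0x17:5|rd=0:2|rs=1:2|pad=0:23 ⇒ 0xb8800000 ⇒ big b8 80 00 00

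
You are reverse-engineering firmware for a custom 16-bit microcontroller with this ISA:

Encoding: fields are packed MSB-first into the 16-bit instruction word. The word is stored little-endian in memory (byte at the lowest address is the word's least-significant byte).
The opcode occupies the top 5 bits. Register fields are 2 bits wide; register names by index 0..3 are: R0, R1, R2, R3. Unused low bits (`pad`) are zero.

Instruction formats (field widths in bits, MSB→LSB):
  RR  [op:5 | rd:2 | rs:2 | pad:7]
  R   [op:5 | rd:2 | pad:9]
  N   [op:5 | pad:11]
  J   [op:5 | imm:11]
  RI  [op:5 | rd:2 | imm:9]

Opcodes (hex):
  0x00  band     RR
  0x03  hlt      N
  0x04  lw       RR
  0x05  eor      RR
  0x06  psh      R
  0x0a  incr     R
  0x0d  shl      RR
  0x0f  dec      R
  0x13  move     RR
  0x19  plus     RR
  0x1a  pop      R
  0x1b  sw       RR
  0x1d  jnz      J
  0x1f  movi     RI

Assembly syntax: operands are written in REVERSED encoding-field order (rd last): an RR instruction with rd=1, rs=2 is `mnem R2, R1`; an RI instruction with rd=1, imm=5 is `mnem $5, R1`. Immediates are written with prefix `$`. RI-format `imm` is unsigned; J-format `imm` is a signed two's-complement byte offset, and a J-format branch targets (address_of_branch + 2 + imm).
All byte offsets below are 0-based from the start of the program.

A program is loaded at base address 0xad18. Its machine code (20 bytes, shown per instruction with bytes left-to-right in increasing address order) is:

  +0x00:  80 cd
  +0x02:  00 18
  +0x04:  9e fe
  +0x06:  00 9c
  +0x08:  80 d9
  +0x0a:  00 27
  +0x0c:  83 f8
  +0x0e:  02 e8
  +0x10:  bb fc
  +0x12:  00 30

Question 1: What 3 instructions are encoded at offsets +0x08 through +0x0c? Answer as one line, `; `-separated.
sw R3, R0; lw R2, R3; movi $131, R0

[08] 80 d9 → 0xd980
  op=0xd980>>11=0x1b ⇒ sw (RR)
  [10:9] rd=0 = R0
  [8:7] rs=3 = R3
[0a] 00 27 → 0x2700
  op=0x2700>>11=0x4 ⇒ lw (RR)
  [10:9] rd=3 = R3
  [8:7] rs=2 = R2
[0c] 83 f8 → 0xf883
  op=0xf883>>11=0x1f ⇒ movi (RI)
  [10:9] rd=0 = R0
  [8:0] imm=131 = $131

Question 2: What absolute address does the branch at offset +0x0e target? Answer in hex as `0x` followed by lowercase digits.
[0e] 02 e8 → 0xe802
  top 5b → 0x1d → jnz [J]
  [10:0] imm=2 = $2
  target = base 0xad18 + off 0x0e + 2 + imm 2 = 0xad2a

0xad2a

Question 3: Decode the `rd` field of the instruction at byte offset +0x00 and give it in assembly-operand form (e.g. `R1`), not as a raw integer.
off 0x00: read 80 cd as little → 0xcd80
  opcode bits[15:11]=0x19: plus/RR
  rd@[10:9]=0x2 ⇒ R2
  rs@[8:7]=0x3 ⇒ R3

R2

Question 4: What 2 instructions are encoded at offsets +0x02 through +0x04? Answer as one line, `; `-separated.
@+02  little-endian(00 18) = 0x1800
  top 5b → 0x3 → hlt [N]
@+04  little-endian(9e fe) = 0xfe9e
  top 5b → 0x1f → movi [RI]
  rd@[10:9]=0x3 ⇒ R3
  imm@[8:0]=0x9e ⇒ $158

hlt; movi $158, R3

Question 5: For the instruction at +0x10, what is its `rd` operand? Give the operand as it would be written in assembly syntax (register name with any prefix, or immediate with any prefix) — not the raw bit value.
R2

+0x10: bb fc ⇒ word 0xfcbb (little)
  opcode bits[15:11]=0x1f: movi/RI
  rd@[10:9]=0x2 ⇒ R2
  imm@[8:0]=0xbb ⇒ $187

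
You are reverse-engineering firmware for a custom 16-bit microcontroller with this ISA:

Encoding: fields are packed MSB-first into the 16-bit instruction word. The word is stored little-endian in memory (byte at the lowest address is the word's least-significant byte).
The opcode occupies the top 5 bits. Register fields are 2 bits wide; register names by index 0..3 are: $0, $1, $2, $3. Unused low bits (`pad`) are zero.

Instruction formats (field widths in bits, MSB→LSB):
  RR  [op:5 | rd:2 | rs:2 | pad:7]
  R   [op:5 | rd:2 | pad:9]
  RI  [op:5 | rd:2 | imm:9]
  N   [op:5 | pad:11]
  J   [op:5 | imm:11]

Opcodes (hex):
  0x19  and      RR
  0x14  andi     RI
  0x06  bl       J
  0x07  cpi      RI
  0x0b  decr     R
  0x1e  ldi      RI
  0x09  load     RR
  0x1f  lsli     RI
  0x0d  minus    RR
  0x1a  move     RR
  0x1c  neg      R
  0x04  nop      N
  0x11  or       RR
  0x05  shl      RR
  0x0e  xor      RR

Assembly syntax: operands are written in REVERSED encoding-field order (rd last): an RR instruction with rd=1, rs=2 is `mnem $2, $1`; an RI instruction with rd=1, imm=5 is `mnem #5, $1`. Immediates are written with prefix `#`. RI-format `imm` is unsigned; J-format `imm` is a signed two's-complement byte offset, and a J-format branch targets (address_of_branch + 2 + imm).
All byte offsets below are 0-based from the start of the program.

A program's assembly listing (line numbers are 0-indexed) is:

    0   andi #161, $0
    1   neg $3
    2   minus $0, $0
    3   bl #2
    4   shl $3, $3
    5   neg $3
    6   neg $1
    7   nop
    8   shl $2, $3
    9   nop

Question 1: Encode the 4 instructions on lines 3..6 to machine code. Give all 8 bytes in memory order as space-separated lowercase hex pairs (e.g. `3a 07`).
02 30 80 2f 00 e6 00 e2

line 3 (bl): pack op=0x6:5|imm=2:11 = 0x3002; little→ 02 30
line 4 (shl): pack op=0x5:5|rd=3:2|rs=3:2|pad=0:7 = 0x2f80; little→ 80 2f
line 5 (neg): pack op=0x1c:5|rd=3:2|pad=0:9 = 0xe600; little→ 00 e6
line 6 (neg): pack op=0x1c:5|rd=1:2|pad=0:9 = 0xe200; little→ 00 e2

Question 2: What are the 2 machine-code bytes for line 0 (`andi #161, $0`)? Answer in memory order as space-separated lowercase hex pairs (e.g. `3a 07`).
a1 a0

L0: andi op=0x14:5|rd=0:2|imm=161:9 ⇒ 0xa0a1 ⇒ little a1 a0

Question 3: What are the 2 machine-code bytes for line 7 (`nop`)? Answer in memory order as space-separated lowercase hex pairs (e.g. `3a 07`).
L7: nop op=0x4:5|pad=0:11 ⇒ 0x2000 ⇒ little 00 20

00 20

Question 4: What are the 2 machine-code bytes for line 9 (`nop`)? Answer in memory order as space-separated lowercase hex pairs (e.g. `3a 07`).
L9: nop op=0x4:5|pad=0:11 ⇒ 0x2000 ⇒ little 00 20

00 20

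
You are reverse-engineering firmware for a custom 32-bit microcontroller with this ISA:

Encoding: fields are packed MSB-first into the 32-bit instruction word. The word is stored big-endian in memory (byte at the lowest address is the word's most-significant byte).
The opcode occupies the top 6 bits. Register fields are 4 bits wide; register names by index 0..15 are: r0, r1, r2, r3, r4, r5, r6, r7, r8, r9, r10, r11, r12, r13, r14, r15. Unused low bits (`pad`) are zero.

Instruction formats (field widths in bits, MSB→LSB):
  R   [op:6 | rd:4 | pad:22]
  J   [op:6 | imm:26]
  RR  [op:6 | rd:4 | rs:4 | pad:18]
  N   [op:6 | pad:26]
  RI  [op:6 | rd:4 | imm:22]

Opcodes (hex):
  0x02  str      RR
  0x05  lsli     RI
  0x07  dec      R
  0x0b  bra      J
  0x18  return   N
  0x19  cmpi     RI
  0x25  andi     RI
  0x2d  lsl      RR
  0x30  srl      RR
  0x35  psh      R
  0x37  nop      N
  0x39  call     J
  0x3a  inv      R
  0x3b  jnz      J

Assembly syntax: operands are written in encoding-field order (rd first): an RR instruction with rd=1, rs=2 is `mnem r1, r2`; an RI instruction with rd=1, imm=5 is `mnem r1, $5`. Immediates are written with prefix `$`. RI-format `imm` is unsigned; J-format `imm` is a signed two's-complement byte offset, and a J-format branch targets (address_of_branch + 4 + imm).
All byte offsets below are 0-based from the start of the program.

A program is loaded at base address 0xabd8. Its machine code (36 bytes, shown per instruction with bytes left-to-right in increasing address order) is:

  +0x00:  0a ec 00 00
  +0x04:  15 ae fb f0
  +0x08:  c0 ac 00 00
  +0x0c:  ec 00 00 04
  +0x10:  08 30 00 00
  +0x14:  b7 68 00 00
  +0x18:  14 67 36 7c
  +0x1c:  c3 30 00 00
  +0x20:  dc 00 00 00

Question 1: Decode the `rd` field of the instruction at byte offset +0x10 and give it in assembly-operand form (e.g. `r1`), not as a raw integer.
[10] 08 30 00 00 → 0x08300000
  opcode bits[31:26]=0x2: str/RR
  [25:22] rd=0 = r0
  [21:18] rs=12 = r12

r0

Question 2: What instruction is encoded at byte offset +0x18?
lsli r1, $2569852

off 0x18: read 14 67 36 7c as big → 0x1467367c
  op=0x1467367c>>26=0x5 ⇒ lsli (RI)
  rd@[25:22]=0x1 ⇒ r1
  imm@[21:0]=0x27367c ⇒ $2569852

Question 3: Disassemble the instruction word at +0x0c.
off 0x0c: read ec 00 00 04 as big → 0xec000004
  opcode bits[31:26]=0x3b: jnz/J
  [25:0] imm=4 = $4

jnz $4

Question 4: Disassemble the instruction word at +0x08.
srl r2, r11

@+08  big-endian(c0 ac 00 00) = 0xc0ac0000
  top 6b → 0x30 → srl [RR]
  rd@[25:22]=0x2 ⇒ r2
  rs@[21:18]=0xb ⇒ r11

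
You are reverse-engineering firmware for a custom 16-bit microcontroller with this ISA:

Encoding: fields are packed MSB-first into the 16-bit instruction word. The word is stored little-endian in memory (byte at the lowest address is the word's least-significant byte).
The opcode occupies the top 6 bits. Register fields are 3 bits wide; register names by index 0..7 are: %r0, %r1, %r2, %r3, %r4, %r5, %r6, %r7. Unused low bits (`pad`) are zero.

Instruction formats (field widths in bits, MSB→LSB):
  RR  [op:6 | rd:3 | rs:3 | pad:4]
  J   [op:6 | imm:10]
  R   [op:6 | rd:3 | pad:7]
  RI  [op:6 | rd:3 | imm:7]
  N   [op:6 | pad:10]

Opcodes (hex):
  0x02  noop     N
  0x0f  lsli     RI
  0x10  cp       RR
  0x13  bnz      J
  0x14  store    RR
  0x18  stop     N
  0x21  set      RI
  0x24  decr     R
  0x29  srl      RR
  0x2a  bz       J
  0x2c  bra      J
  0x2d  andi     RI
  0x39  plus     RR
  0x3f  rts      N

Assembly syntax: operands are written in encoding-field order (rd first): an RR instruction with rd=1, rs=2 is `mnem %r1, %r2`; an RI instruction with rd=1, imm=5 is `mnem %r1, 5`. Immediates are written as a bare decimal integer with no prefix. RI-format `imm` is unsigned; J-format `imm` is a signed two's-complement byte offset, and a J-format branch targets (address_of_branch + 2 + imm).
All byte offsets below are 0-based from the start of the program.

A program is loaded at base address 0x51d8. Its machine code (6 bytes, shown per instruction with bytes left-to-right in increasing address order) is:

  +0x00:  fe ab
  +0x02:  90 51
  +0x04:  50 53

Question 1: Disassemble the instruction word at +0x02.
off 0x02: read 90 51 as little → 0x5190
  opcode bits[15:10]=0x14: store/RR
  rd: (w>>7)&0x7=0x3 → %r3
  rs: (w>>4)&0x7=0x1 → %r1

store %r3, %r1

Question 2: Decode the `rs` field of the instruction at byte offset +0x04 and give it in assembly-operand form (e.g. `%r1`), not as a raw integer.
%r5

[04] 50 53 → 0x5350
  top 6b → 0x14 → store [RR]
  rd@[9:7]=0x6 ⇒ %r6
  rs@[6:4]=0x5 ⇒ %r5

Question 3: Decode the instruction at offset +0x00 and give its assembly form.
+0x00: fe ab ⇒ word 0xabfe (little)
  op=0xabfe>>10=0x2a ⇒ bz (J)
  imm: (w>>0)&0x3ff=0x3fe (s10→-2) → -2

bz -2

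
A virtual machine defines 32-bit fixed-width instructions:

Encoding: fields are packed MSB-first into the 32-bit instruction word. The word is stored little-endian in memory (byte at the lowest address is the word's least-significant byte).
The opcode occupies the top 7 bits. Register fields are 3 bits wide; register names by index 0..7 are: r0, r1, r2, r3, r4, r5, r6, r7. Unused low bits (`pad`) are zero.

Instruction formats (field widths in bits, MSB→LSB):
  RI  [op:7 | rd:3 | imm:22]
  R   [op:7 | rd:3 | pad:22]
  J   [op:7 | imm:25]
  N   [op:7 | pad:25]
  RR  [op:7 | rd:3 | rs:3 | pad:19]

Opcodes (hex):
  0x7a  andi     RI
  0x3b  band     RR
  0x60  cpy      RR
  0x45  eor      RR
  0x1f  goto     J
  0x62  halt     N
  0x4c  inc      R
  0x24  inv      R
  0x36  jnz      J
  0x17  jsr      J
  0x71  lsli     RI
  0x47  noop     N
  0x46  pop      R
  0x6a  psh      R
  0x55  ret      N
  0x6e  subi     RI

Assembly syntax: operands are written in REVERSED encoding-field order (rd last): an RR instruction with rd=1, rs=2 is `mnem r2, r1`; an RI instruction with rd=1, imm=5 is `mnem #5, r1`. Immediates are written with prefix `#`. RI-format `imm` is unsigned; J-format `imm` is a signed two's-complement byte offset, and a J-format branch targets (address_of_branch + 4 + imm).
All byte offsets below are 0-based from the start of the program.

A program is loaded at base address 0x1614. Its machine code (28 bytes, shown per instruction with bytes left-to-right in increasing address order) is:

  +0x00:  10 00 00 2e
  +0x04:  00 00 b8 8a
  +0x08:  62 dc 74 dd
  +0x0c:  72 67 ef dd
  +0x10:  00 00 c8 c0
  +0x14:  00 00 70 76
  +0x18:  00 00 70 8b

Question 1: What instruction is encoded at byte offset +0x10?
off 0x10: read 00 00 c8 c0 as little → 0xc0c80000
  opcode bits[31:25]=0x60: cpy/RR
  [24:22] rd=3 = r3
  [21:19] rs=1 = r1

cpy r1, r3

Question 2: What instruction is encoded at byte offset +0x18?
@+18  little-endian(00 00 70 8b) = 0x8b700000
  op=0x8b700000>>25=0x45 ⇒ eor (RR)
  rd: (w>>22)&0x7=0x5 → r5
  rs: (w>>19)&0x7=0x6 → r6

eor r6, r5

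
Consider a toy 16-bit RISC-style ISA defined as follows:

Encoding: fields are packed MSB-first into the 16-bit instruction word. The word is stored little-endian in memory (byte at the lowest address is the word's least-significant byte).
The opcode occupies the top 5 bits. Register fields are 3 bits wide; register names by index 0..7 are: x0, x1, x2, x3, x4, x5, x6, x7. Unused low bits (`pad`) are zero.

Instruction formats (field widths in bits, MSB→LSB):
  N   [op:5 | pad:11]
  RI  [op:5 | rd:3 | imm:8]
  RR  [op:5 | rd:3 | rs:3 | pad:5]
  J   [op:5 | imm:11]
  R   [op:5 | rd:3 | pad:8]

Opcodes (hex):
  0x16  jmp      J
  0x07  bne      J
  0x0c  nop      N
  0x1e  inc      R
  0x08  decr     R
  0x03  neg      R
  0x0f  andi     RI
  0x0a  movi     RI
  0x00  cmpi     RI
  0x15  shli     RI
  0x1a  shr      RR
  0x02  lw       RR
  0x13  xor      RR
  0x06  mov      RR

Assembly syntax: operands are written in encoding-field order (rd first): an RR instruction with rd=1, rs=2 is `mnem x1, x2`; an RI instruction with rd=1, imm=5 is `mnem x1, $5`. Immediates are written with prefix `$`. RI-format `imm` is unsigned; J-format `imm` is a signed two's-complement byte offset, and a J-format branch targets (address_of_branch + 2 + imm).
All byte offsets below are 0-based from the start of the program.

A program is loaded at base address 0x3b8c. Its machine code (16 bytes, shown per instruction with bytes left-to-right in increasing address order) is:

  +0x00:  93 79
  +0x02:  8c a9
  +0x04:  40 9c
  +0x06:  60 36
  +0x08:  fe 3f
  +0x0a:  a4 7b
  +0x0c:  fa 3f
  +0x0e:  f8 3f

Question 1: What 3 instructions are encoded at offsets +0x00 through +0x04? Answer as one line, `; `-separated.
andi x1, $147; shli x1, $140; xor x4, x2

off 0x00: read 93 79 as little → 0x7993
  top 5b → 0xf → andi [RI]
  [10:8] rd=1 = x1
  [7:0] imm=147 = $147
off 0x02: read 8c a9 as little → 0xa98c
  top 5b → 0x15 → shli [RI]
  [10:8] rd=1 = x1
  [7:0] imm=140 = $140
off 0x04: read 40 9c as little → 0x9c40
  top 5b → 0x13 → xor [RR]
  [10:8] rd=4 = x4
  [7:5] rs=2 = x2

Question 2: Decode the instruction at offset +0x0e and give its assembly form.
bne $-8

[0e] f8 3f → 0x3ff8
  op=0x3ff8>>11=0x7 ⇒ bne (J)
  imm: (w>>0)&0x7ff=0x7f8 (s11→-8) → $-8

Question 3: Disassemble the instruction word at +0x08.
bne $-2

off 0x08: read fe 3f as little → 0x3ffe
  op=0x3ffe>>11=0x7 ⇒ bne (J)
  imm@[10:0]=0x7fe (s11→-2) ⇒ $-2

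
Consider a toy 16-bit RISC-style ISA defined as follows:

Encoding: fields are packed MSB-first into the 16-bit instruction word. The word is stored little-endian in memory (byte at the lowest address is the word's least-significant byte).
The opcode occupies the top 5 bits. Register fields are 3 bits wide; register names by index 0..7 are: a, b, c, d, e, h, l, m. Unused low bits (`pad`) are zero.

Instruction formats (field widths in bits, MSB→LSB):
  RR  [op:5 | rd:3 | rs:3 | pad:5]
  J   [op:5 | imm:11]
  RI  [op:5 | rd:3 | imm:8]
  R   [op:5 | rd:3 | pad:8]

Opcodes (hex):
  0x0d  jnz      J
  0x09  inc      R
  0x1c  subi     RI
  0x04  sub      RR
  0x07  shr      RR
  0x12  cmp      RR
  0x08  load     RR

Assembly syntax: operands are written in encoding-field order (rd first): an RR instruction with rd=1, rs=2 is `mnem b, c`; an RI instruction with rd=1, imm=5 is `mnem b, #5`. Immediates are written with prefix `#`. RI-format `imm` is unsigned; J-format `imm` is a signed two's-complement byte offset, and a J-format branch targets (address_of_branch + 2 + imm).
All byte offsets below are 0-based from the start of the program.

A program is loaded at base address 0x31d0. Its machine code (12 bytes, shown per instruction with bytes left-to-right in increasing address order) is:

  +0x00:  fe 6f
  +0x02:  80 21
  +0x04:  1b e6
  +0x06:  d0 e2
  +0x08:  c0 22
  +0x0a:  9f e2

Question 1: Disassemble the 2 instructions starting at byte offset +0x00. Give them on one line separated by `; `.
+0x00: fe 6f ⇒ word 0x6ffe (little)
  opcode bits[15:11]=0xd: jnz/J
  [10:0] imm=2046 (s11→-2) = #-2
+0x02: 80 21 ⇒ word 0x2180 (little)
  opcode bits[15:11]=0x4: sub/RR
  [10:8] rd=1 = b
  [7:5] rs=4 = e

jnz #-2; sub b, e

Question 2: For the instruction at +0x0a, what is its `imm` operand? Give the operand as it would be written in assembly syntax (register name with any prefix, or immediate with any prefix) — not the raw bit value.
+0x0a: 9f e2 ⇒ word 0xe29f (little)
  op=0xe29f>>11=0x1c ⇒ subi (RI)
  [10:8] rd=2 = c
  [7:0] imm=159 = #159

#159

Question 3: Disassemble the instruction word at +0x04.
[04] 1b e6 → 0xe61b
  top 5b → 0x1c → subi [RI]
  [10:8] rd=6 = l
  [7:0] imm=27 = #27

subi l, #27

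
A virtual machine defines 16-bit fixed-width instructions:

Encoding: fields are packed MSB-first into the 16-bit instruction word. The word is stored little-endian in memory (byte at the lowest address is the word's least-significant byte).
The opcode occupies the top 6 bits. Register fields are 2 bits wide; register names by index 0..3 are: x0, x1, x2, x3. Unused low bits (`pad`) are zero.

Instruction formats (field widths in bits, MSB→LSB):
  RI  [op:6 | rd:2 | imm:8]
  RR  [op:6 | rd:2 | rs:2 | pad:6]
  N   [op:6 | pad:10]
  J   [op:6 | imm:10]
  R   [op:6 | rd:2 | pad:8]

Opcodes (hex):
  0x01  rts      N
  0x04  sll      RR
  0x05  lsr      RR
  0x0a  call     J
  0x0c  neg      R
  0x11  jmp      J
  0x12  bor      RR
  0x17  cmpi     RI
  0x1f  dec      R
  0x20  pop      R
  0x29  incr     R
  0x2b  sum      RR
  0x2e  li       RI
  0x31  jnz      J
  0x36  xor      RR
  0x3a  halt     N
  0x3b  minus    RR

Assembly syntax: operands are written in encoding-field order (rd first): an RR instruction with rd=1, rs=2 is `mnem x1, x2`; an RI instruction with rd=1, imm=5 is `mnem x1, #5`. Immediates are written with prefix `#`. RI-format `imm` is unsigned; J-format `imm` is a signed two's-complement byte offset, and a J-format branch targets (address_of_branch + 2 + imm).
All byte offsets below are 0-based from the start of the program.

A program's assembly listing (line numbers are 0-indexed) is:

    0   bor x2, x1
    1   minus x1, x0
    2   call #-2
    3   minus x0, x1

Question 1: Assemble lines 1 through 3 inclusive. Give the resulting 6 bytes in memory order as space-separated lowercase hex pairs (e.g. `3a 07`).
1. minus fields op=0x3b:6|rd=1:2|rs=0:2|pad=0:6 → word ed00h → 00 ed
2. call fields op=0xa:6|imm=-2:10 → word 2bfeh → fe 2b
3. minus fields op=0x3b:6|rd=0:2|rs=1:2|pad=0:6 → word ec40h → 40 ec

00 ed fe 2b 40 ec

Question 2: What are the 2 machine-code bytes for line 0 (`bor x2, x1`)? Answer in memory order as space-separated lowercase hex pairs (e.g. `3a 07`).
L0: bor op=0x12:6|rd=2:2|rs=1:2|pad=0:6 ⇒ 0x4a40 ⇒ little 40 4a

40 4a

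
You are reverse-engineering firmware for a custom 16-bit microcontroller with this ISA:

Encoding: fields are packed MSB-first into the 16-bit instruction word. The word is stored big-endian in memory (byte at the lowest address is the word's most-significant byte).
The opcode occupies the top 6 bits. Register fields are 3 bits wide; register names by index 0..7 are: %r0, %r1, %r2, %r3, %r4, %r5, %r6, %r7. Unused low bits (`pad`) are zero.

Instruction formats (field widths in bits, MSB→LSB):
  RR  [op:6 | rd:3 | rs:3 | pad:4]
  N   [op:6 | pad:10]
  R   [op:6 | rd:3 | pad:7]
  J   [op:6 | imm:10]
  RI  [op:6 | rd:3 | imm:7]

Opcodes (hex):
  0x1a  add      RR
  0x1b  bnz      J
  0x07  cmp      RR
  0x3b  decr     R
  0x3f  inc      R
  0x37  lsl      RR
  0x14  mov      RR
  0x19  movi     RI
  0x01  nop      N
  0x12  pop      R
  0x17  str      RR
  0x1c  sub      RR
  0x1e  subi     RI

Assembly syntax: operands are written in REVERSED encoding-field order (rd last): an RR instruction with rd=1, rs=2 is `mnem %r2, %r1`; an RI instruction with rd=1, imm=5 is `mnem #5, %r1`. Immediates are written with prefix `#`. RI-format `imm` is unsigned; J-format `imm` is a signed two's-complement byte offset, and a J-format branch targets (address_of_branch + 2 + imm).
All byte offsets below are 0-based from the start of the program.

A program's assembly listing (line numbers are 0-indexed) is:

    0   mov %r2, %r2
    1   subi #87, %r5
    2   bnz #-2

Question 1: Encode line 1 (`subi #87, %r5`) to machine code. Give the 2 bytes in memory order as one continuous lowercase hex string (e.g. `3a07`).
7ad7

1. subi fields op=0x1e:6|rd=5:3|imm=87:7 → word 7ad7h → 7a d7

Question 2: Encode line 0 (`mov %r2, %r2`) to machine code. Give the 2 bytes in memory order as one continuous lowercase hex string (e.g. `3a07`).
L0: mov op=0x14:6|rd=2:3|rs=2:3|pad=0:4 ⇒ 0x5120 ⇒ big 51 20

5120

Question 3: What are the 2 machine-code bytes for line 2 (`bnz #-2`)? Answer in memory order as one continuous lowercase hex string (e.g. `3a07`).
L2: bnz op=0x1b:6|imm=-2:10 ⇒ 0x6ffe ⇒ big 6f fe

6ffe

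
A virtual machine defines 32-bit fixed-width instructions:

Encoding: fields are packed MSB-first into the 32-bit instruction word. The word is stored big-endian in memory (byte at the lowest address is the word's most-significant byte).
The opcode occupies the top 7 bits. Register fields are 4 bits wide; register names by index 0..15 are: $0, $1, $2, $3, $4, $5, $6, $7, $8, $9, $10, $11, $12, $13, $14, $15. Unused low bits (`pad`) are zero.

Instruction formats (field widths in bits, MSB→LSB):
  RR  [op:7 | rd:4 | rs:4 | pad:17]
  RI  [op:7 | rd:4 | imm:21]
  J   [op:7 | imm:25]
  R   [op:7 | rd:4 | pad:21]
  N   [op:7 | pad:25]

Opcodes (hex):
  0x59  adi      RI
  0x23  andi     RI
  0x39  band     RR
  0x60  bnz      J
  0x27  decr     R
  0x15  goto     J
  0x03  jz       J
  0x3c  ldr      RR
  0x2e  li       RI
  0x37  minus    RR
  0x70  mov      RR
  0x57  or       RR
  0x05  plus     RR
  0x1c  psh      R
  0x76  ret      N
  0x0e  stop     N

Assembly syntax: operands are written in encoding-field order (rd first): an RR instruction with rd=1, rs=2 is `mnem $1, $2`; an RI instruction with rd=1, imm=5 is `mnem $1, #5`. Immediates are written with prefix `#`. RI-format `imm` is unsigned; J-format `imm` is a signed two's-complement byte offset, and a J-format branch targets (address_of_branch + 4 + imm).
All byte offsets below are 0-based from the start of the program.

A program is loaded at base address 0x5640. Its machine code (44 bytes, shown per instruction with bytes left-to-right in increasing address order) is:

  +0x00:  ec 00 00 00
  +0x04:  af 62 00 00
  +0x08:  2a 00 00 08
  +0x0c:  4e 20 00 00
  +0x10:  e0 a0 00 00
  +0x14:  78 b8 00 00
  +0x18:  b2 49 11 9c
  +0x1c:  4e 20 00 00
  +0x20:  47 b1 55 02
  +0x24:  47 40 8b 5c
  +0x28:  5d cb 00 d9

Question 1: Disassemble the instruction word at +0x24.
off 0x24: read 47 40 8b 5c as big → 0x47408b5c
  op=0x47408b5c>>25=0x23 ⇒ andi (RI)
  rd: (w>>21)&0xf=0xa → $10
  imm: (w>>0)&0x1fffff=0x8b5c → #35676

andi $10, #35676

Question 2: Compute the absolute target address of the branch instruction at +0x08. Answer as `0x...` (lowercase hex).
0x5654

off 0x08: read 2a 00 00 08 as big → 0x2a000008
  op=0x2a000008>>25=0x15 ⇒ goto (J)
  [24:0] imm=8 = #8
  target = base 0x5640 + off 0x08 + 4 + imm 8 = 0x5654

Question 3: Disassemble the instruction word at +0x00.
[00] ec 00 00 00 → 0xec000000
  top 7b → 0x76 → ret [N]

ret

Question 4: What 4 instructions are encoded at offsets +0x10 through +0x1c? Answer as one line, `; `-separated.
mov $5, $0; ldr $5, $12; adi $2, #594332; decr $1

+0x10: e0 a0 00 00 ⇒ word 0xe0a00000 (big)
  op=0xe0a00000>>25=0x70 ⇒ mov (RR)
  rd@[24:21]=0x5 ⇒ $5
  rs@[20:17]=0x0 ⇒ $0
+0x14: 78 b8 00 00 ⇒ word 0x78b80000 (big)
  op=0x78b80000>>25=0x3c ⇒ ldr (RR)
  rd@[24:21]=0x5 ⇒ $5
  rs@[20:17]=0xc ⇒ $12
+0x18: b2 49 11 9c ⇒ word 0xb249119c (big)
  op=0xb249119c>>25=0x59 ⇒ adi (RI)
  rd@[24:21]=0x2 ⇒ $2
  imm@[20:0]=0x9119c ⇒ #594332
+0x1c: 4e 20 00 00 ⇒ word 0x4e200000 (big)
  op=0x4e200000>>25=0x27 ⇒ decr (R)
  rd@[24:21]=0x1 ⇒ $1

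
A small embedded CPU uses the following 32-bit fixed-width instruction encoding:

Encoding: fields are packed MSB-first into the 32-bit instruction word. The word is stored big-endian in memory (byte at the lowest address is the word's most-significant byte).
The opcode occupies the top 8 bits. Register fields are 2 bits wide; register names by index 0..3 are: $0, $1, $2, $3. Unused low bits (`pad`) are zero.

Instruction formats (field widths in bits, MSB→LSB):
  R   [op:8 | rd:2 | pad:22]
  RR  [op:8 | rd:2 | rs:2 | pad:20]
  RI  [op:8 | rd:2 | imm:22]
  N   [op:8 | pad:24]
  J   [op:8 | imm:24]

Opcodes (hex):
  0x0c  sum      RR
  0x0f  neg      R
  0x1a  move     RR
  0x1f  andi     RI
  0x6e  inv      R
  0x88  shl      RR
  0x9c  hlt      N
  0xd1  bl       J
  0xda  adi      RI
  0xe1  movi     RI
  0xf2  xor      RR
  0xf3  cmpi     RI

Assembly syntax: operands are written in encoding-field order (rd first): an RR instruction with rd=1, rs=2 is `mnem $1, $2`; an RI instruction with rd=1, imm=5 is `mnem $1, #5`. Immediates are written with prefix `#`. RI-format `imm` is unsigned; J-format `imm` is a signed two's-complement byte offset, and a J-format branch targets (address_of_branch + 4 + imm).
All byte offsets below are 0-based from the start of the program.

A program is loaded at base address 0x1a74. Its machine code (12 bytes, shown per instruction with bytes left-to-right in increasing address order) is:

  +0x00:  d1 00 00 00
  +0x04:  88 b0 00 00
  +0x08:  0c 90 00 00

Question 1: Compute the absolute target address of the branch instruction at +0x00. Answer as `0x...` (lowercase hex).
0x1a78

[00] d1 00 00 00 → 0xd1000000
  op=0xd1000000>>24=0xd1 ⇒ bl (J)
  imm@[23:0]=0x0 ⇒ #0
  target = base 0x1a74 + off 0x00 + 4 + imm 0 = 0x1a78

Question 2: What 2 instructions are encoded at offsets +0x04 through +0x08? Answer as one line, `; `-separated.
shl $2, $3; sum $2, $1

+0x04: 88 b0 00 00 ⇒ word 0x88b00000 (big)
  opcode bits[31:24]=0x88: shl/RR
  [23:22] rd=2 = $2
  [21:20] rs=3 = $3
+0x08: 0c 90 00 00 ⇒ word 0x0c900000 (big)
  opcode bits[31:24]=0xc: sum/RR
  [23:22] rd=2 = $2
  [21:20] rs=1 = $1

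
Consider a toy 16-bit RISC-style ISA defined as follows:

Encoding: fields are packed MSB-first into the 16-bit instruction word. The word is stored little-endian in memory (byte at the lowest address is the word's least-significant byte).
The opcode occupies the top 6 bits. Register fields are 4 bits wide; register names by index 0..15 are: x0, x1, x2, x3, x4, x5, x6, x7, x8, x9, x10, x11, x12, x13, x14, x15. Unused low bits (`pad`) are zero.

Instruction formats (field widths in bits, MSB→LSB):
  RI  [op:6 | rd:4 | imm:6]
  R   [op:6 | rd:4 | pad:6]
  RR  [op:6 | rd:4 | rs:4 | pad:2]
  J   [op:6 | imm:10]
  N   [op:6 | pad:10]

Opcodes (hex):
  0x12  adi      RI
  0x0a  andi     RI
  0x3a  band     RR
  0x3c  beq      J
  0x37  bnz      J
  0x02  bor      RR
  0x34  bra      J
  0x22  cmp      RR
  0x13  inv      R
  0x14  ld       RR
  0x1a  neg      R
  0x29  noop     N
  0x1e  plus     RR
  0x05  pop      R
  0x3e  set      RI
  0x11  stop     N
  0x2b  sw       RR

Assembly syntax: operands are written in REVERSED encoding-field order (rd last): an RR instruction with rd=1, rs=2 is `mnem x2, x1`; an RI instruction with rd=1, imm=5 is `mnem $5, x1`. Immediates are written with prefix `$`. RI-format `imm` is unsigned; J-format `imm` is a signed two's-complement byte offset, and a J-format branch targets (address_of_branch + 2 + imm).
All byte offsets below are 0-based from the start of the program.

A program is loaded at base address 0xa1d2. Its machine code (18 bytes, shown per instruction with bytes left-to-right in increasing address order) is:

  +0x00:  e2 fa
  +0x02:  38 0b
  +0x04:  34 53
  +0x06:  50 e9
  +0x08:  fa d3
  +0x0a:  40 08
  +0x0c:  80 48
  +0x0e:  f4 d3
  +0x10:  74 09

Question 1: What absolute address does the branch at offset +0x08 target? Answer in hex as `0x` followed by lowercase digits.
@+08  little-endian(fa d3) = 0xd3fa
  opcode bits[15:10]=0x34: bra/J
  [9:0] imm=1018 (s10→-6) = $-6
  target = base 0xa1d2 + off 0x08 + 2 + imm -6 = 0xa1d6

0xa1d6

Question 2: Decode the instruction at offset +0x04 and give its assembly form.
[04] 34 53 → 0x5334
  op=0x5334>>10=0x14 ⇒ ld (RR)
  [9:6] rd=12 = x12
  [5:2] rs=13 = x13

ld x13, x12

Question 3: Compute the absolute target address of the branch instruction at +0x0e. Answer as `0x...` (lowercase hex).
[0e] f4 d3 → 0xd3f4
  top 6b → 0x34 → bra [J]
  imm: (w>>0)&0x3ff=0x3f4 (s10→-12) → $-12
  target = base 0xa1d2 + off 0x0e + 2 + imm -12 = 0xa1d6

0xa1d6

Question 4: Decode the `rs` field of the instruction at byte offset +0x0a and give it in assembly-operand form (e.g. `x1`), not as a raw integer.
+0x0a: 40 08 ⇒ word 0x0840 (little)
  opcode bits[15:10]=0x2: bor/RR
  rd: (w>>6)&0xf=0x1 → x1
  rs: (w>>2)&0xf=0x0 → x0

x0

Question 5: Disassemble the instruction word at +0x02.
+0x02: 38 0b ⇒ word 0x0b38 (little)
  op=0x0b38>>10=0x2 ⇒ bor (RR)
  rd: (w>>6)&0xf=0xc → x12
  rs: (w>>2)&0xf=0xe → x14

bor x14, x12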